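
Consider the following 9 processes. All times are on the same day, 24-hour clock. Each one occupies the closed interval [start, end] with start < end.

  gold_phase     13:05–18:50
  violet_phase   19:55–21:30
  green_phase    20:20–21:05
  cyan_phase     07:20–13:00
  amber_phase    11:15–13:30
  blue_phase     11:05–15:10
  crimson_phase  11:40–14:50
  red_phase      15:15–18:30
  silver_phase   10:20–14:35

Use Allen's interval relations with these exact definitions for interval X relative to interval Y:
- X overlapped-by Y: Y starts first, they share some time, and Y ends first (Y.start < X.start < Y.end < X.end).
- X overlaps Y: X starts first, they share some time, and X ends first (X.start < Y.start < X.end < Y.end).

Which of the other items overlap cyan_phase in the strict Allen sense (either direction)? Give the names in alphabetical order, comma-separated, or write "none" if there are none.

amber_phase, blue_phase, crimson_phase, silver_phase

Target cyan_phase = [07:20, 13:00].
amber_phase [11:15, 13:30] → overlapped-by → yes.
blue_phase [11:05, 15:10] → overlapped-by → yes.
crimson_phase [11:40, 14:50] → overlapped-by → yes.
gold_phase [13:05, 18:50] → after → no.
green_phase [20:20, 21:05] → after → no.
red_phase [15:15, 18:30] → after → no.
silver_phase [10:20, 14:35] → overlapped-by → yes.
violet_phase [19:55, 21:30] → after → no.
Result: amber_phase, blue_phase, crimson_phase, silver_phase.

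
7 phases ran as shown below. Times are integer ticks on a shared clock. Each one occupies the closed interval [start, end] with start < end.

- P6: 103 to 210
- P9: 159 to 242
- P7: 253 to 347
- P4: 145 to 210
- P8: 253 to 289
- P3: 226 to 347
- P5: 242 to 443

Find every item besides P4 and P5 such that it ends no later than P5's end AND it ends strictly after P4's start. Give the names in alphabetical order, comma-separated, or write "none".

P3, P6, P7, P8, P9

Conditions: its end is no later than P5's end (X.end <= 443) AND its end is strictly after P4's start (X.end > 145).
P3: end 347 <= 443? ✓; end 347 > 145? ✓ → yes.
P6: end 210 <= 443? ✓; end 210 > 145? ✓ → yes.
P7: end 347 <= 443? ✓; end 347 > 145? ✓ → yes.
P8: end 289 <= 443? ✓; end 289 > 145? ✓ → yes.
P9: end 242 <= 443? ✓; end 242 > 145? ✓ → yes.
Result: P3, P6, P7, P8, P9.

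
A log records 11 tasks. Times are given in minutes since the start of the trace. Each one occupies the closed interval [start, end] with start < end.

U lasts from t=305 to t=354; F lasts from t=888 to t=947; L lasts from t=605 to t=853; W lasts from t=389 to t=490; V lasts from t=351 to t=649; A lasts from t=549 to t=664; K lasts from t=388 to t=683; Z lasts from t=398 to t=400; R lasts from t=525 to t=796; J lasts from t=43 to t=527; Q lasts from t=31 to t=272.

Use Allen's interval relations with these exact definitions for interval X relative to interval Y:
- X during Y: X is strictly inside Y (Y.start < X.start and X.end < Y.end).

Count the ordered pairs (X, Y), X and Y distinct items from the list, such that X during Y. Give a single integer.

10

Checking all 110 ordered pairs for relation 'during'; matching pairs in alphabetical order:
(A, K): A during K ✓
(A, R): A during R ✓
(U, J): U during J ✓
(W, J): W during J ✓
(W, K): W during K ✓
(W, V): W during V ✓
(Z, J): Z during J ✓
(Z, K): Z during K ✓
(Z, V): Z during V ✓
(Z, W): Z during W ✓
Count: 10.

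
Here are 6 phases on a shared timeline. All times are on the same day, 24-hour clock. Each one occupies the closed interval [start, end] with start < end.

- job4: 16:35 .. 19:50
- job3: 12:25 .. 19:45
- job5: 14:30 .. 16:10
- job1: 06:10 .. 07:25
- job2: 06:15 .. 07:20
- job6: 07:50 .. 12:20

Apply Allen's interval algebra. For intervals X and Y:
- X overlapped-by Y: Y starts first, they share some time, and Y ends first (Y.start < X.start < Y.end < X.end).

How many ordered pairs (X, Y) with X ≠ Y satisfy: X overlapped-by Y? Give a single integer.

Checking all 30 ordered pairs for relation 'overlapped-by'; matching pairs in alphabetical order:
(job4, job3): job4 overlapped-by job3 ✓
Count: 1.

1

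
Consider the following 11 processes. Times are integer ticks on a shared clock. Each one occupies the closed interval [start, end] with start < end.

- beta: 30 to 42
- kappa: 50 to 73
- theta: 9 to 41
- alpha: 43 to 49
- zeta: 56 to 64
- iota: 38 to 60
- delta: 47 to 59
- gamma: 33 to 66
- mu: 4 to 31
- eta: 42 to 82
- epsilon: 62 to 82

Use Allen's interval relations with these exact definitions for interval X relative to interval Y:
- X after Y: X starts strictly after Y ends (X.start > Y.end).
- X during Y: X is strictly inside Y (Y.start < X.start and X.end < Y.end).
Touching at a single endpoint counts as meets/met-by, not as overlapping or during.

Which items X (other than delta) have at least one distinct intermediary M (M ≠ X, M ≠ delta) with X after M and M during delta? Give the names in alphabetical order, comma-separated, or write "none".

none

Target delta = [47, 59].
Intermediaries M with M during delta: none.
Union: none.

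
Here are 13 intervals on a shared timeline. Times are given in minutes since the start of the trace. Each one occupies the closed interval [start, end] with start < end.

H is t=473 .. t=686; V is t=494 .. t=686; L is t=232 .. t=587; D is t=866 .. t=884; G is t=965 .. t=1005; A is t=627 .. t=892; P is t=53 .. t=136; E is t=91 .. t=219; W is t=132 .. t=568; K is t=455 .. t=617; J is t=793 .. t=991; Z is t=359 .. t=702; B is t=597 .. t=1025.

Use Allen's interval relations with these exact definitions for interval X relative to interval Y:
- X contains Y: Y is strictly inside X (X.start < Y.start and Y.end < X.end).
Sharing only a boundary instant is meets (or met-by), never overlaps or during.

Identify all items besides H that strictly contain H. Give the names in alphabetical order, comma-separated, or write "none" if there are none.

Target H = [t=473, t=686].
A [t=627, t=892] → overlapped-by → no.
B [t=597, t=1025] → overlapped-by → no.
D [t=866, t=884] → after → no.
E [t=91, t=219] → before → no.
G [t=965, t=1005] → after → no.
J [t=793, t=991] → after → no.
K [t=455, t=617] → overlaps → no.
L [t=232, t=587] → overlaps → no.
P [t=53, t=136] → before → no.
V [t=494, t=686] → finishes → no.
W [t=132, t=568] → overlaps → no.
Z [t=359, t=702] → contains → yes.
Result: Z.

Z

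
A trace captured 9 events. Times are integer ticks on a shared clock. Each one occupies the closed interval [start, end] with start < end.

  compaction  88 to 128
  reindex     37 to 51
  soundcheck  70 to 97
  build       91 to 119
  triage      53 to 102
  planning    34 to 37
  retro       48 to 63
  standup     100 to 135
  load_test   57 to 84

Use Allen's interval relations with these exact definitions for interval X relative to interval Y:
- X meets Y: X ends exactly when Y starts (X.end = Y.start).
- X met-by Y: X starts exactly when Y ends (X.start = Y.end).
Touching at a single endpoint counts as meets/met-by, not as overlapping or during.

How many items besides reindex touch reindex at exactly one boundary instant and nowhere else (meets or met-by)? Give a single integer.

Target reindex = [37, 51].
build [91, 119] → after → no.
compaction [88, 128] → after → no.
load_test [57, 84] → after → no.
planning [34, 37] → meets → counts.
retro [48, 63] → overlapped-by → no.
soundcheck [70, 97] → after → no.
standup [100, 135] → after → no.
triage [53, 102] → after → no.
Total: 1.

1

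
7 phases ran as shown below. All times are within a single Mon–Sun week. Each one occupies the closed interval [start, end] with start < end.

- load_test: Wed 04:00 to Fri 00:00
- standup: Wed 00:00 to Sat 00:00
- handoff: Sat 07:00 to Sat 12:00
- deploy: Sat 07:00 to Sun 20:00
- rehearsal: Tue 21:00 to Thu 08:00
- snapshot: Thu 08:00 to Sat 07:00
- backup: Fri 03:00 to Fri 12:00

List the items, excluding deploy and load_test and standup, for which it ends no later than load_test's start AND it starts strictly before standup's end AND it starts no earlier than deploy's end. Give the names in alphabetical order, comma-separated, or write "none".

Conditions: its end is no later than load_test's start (X.end <= Wed 04:00) AND its start is strictly before standup's end (X.start < Sat 00:00) AND its start is no earlier than deploy's end (X.start >= Sun 20:00).
backup: end Fri 12:00 <= Wed 04:00? ✗; start Fri 03:00 < Sat 00:00? ✓; start Fri 03:00 >= Sun 20:00? ✗ → no.
handoff: end Sat 12:00 <= Wed 04:00? ✗; start Sat 07:00 < Sat 00:00? ✗; start Sat 07:00 >= Sun 20:00? ✗ → no.
rehearsal: end Thu 08:00 <= Wed 04:00? ✗; start Tue 21:00 < Sat 00:00? ✓; start Tue 21:00 >= Sun 20:00? ✗ → no.
snapshot: end Sat 07:00 <= Wed 04:00? ✗; start Thu 08:00 < Sat 00:00? ✓; start Thu 08:00 >= Sun 20:00? ✗ → no.
Result: none.

none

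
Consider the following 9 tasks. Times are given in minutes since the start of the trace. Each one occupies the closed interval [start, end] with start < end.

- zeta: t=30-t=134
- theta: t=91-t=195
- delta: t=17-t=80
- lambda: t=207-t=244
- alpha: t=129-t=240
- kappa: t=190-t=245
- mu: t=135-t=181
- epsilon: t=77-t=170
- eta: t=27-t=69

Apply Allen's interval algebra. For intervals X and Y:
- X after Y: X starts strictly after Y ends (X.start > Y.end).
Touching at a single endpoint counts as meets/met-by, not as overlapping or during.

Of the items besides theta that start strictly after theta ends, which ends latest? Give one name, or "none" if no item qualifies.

Target theta = [t=91, t=195].
alpha [t=129, t=240] → overlapped-by → excluded.
delta [t=17, t=80] → before → excluded.
epsilon [t=77, t=170] → overlaps → excluded.
eta [t=27, t=69] → before → excluded.
kappa [t=190, t=245] → overlapped-by → excluded.
lambda [t=207, t=244] → after → candidate.
mu [t=135, t=181] → during → excluded.
zeta [t=30, t=134] → overlaps → excluded.
Among candidates, latest end is t=244 → lambda.

lambda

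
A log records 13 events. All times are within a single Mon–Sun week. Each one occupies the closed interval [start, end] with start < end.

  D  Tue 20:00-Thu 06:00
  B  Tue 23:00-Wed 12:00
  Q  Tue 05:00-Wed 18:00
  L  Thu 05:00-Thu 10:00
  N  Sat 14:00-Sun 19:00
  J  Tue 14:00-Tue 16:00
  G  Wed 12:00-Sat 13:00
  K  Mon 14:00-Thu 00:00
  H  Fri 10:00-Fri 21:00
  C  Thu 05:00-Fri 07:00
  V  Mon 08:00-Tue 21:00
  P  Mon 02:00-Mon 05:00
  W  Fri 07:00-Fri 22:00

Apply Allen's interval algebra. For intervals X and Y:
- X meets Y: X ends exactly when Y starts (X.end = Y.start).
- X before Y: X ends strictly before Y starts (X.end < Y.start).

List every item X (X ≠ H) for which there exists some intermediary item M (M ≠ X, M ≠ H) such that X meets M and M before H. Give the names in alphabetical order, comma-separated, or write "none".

none

Target H = [Fri 10:00, Fri 21:00].
Intermediaries M with M before H: B, C, D, J, K, L, P, Q, V.
Via B — items with X meets B: none.
Via C — items with X meets C: none.
Via D — items with X meets D: none.
Via J — items with X meets J: none.
Via K — items with X meets K: none.
Via L — items with X meets L: none.
Via P — items with X meets P: none.
Via Q — items with X meets Q: none.
Via V — items with X meets V: none.
Union: none.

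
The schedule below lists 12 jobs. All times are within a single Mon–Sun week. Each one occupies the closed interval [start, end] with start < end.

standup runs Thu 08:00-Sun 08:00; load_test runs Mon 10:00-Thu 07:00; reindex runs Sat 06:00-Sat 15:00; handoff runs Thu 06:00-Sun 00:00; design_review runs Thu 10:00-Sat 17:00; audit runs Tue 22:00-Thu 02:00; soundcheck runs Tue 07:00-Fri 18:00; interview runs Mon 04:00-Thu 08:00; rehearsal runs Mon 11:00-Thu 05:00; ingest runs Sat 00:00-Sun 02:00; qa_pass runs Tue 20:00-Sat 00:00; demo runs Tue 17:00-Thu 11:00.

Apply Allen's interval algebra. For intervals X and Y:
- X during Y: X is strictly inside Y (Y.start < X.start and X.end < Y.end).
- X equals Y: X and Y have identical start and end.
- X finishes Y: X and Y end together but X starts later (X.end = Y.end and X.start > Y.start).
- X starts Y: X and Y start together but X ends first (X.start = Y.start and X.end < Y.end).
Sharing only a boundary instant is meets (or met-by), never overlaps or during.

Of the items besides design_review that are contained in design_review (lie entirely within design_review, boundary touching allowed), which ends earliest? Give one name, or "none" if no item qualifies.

Target design_review = [Thu 10:00, Sat 17:00].
audit [Tue 22:00, Thu 02:00] → before → excluded.
demo [Tue 17:00, Thu 11:00] → overlaps → excluded.
handoff [Thu 06:00, Sun 00:00] → contains → excluded.
ingest [Sat 00:00, Sun 02:00] → overlapped-by → excluded.
interview [Mon 04:00, Thu 08:00] → before → excluded.
load_test [Mon 10:00, Thu 07:00] → before → excluded.
qa_pass [Tue 20:00, Sat 00:00] → overlaps → excluded.
rehearsal [Mon 11:00, Thu 05:00] → before → excluded.
reindex [Sat 06:00, Sat 15:00] → during → candidate.
soundcheck [Tue 07:00, Fri 18:00] → overlaps → excluded.
standup [Thu 08:00, Sun 08:00] → contains → excluded.
Among candidates, earliest end is Sat 15:00 → reindex.

reindex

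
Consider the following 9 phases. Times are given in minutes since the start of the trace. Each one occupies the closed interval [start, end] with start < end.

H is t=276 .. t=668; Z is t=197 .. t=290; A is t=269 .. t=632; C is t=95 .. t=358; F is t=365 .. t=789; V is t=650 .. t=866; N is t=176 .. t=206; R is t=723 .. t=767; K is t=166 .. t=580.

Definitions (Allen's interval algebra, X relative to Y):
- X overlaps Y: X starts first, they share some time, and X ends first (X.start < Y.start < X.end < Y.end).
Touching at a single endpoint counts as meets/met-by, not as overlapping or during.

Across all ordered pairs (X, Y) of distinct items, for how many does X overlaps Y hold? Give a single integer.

14

Checking all 72 ordered pairs for relation 'overlaps'; matching pairs in alphabetical order:
(A, F): A overlaps F ✓
(A, H): A overlaps H ✓
(C, A): C overlaps A ✓
(C, H): C overlaps H ✓
(C, K): C overlaps K ✓
(F, V): F overlaps V ✓
(H, F): H overlaps F ✓
(H, V): H overlaps V ✓
(K, A): K overlaps A ✓
(K, F): K overlaps F ✓
(K, H): K overlaps H ✓
(N, Z): N overlaps Z ✓
(Z, A): Z overlaps A ✓
(Z, H): Z overlaps H ✓
Count: 14.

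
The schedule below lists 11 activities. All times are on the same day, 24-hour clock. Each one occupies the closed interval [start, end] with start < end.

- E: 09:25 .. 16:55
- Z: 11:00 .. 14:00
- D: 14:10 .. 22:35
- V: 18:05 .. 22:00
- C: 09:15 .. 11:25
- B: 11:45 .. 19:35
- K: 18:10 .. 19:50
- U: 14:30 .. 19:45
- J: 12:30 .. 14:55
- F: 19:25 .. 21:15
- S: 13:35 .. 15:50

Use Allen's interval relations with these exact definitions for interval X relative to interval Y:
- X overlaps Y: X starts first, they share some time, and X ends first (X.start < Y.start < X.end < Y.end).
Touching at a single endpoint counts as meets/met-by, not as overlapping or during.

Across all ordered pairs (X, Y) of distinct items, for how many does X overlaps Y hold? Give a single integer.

22

Checking all 110 ordered pairs for relation 'overlaps'; matching pairs in alphabetical order:
(B, D): B overlaps D ✓
(B, F): B overlaps F ✓
(B, K): B overlaps K ✓
(B, U): B overlaps U ✓
(B, V): B overlaps V ✓
(C, E): C overlaps E ✓
(C, Z): C overlaps Z ✓
(E, B): E overlaps B ✓
(E, D): E overlaps D ✓
(E, U): E overlaps U ✓
(J, D): J overlaps D ✓
(J, S): J overlaps S ✓
(J, U): J overlaps U ✓
(K, F): K overlaps F ✓
(S, D): S overlaps D ✓
(S, U): S overlaps U ✓
(U, F): U overlaps F ✓
(U, K): U overlaps K ✓
(U, V): U overlaps V ✓
(Z, B): Z overlaps B ✓
(Z, J): Z overlaps J ✓
(Z, S): Z overlaps S ✓
Count: 22.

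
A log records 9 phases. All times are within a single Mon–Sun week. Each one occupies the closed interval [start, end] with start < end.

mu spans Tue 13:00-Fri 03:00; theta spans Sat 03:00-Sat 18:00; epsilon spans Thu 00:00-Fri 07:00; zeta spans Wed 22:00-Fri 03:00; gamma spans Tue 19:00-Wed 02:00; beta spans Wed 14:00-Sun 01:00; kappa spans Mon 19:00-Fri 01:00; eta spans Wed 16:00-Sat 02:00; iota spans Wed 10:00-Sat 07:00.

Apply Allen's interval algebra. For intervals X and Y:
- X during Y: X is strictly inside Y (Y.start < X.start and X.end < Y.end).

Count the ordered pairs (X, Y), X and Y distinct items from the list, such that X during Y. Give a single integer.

Checking all 72 ordered pairs for relation 'during'; matching pairs in alphabetical order:
(epsilon, beta): epsilon during beta ✓
(epsilon, eta): epsilon during eta ✓
(epsilon, iota): epsilon during iota ✓
(eta, beta): eta during beta ✓
(eta, iota): eta during iota ✓
(gamma, kappa): gamma during kappa ✓
(gamma, mu): gamma during mu ✓
(theta, beta): theta during beta ✓
(zeta, beta): zeta during beta ✓
(zeta, eta): zeta during eta ✓
(zeta, iota): zeta during iota ✓
Count: 11.

11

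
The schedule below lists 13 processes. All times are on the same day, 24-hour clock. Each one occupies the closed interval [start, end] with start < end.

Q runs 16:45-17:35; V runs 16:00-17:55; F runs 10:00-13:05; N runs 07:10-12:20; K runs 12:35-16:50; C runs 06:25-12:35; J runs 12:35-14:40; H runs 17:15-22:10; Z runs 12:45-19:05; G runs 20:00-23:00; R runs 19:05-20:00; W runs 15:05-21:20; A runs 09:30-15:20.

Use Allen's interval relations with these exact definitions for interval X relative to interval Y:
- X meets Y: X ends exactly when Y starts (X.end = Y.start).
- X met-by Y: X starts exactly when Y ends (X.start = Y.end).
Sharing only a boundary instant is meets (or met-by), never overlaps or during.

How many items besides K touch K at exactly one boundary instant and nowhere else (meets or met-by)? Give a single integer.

Target K = [12:35, 16:50].
A [09:30, 15:20] → overlaps → no.
C [06:25, 12:35] → meets → counts.
F [10:00, 13:05] → overlaps → no.
G [20:00, 23:00] → after → no.
H [17:15, 22:10] → after → no.
J [12:35, 14:40] → starts → no.
N [07:10, 12:20] → before → no.
Q [16:45, 17:35] → overlapped-by → no.
R [19:05, 20:00] → after → no.
V [16:00, 17:55] → overlapped-by → no.
W [15:05, 21:20] → overlapped-by → no.
Z [12:45, 19:05] → overlapped-by → no.
Total: 1.

1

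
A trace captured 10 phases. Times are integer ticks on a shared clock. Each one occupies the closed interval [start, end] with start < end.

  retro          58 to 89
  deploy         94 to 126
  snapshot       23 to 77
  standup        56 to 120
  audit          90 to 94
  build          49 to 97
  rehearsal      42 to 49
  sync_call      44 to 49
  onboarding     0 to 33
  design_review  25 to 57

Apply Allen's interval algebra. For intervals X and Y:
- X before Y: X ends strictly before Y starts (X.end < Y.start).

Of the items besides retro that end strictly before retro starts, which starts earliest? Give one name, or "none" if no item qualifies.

Target retro = [58, 89].
audit [90, 94] → after → excluded.
build [49, 97] → contains → excluded.
deploy [94, 126] → after → excluded.
design_review [25, 57] → before → candidate.
onboarding [0, 33] → before → candidate.
rehearsal [42, 49] → before → candidate.
snapshot [23, 77] → overlaps → excluded.
standup [56, 120] → contains → excluded.
sync_call [44, 49] → before → candidate.
Among candidates, earliest start is 0 → onboarding.

onboarding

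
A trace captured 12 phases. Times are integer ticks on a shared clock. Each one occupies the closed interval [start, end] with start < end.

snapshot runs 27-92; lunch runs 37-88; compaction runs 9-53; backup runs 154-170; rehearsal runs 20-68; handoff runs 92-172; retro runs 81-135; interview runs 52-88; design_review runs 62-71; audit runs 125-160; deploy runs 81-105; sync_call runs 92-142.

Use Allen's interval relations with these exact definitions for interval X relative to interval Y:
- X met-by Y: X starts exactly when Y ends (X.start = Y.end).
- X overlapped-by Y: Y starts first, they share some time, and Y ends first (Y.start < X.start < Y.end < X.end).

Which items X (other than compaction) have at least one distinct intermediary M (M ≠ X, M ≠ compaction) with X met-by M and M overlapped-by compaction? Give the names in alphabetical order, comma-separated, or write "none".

Target compaction = [9, 53].
Intermediaries M with M overlapped-by compaction: interview, lunch, rehearsal, snapshot.
Via interview — items with X met-by interview: none.
Via lunch — items with X met-by lunch: none.
Via rehearsal — items with X met-by rehearsal: none.
Via snapshot — items with X met-by snapshot: handoff, sync_call.
Union: handoff, sync_call.

handoff, sync_call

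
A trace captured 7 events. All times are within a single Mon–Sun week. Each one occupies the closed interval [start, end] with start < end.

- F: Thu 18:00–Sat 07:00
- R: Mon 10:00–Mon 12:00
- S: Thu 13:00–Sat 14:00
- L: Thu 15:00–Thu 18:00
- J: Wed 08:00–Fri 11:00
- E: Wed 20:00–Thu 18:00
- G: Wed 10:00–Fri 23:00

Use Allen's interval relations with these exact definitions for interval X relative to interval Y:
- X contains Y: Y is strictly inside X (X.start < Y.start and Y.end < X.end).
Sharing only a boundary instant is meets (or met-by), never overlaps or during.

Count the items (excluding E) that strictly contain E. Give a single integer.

2

Target E = [Wed 20:00, Thu 18:00].
F [Thu 18:00, Sat 07:00] → met-by → no.
G [Wed 10:00, Fri 23:00] → contains → counts.
J [Wed 08:00, Fri 11:00] → contains → counts.
L [Thu 15:00, Thu 18:00] → finishes → no.
R [Mon 10:00, Mon 12:00] → before → no.
S [Thu 13:00, Sat 14:00] → overlapped-by → no.
Total: 2.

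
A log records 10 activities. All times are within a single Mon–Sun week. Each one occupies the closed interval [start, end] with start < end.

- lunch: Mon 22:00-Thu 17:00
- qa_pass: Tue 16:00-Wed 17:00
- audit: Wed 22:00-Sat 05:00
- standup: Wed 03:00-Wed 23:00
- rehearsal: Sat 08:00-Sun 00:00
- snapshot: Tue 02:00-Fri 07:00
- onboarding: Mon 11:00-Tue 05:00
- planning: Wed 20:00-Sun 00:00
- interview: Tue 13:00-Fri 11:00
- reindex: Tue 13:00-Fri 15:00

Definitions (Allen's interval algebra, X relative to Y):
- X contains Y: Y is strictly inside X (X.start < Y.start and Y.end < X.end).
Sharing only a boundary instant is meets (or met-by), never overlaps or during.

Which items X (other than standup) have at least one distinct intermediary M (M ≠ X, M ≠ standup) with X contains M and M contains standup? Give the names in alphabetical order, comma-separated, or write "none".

Target standup = [Wed 03:00, Wed 23:00].
Intermediaries M with M contains standup: interview, lunch, reindex, snapshot.
Via interview — items with X contains interview: none.
Via lunch — items with X contains lunch: none.
Via reindex — items with X contains reindex: none.
Via snapshot — items with X contains snapshot: none.
Union: none.

none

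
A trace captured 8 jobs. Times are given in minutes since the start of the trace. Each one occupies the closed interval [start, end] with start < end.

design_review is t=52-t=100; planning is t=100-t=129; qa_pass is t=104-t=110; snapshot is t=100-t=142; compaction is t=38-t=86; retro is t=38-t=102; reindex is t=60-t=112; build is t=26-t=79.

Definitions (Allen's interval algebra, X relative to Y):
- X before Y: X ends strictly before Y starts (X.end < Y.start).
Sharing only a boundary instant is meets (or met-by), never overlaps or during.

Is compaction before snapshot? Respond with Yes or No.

Yes

compaction = [t=38, t=86], snapshot = [t=100, t=142].
Actual relation of compaction to snapshot: before.
Asked whether 'before' holds → Yes.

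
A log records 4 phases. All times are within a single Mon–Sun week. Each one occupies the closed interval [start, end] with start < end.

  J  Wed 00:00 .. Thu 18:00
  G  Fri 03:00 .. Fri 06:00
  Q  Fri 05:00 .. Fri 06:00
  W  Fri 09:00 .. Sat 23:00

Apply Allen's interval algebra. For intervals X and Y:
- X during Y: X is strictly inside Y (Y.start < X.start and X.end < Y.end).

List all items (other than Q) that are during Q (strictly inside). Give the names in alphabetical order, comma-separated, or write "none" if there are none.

none

Target Q = [Fri 05:00, Fri 06:00].
G [Fri 03:00, Fri 06:00] → finished-by → no.
J [Wed 00:00, Thu 18:00] → before → no.
W [Fri 09:00, Sat 23:00] → after → no.
Result: none.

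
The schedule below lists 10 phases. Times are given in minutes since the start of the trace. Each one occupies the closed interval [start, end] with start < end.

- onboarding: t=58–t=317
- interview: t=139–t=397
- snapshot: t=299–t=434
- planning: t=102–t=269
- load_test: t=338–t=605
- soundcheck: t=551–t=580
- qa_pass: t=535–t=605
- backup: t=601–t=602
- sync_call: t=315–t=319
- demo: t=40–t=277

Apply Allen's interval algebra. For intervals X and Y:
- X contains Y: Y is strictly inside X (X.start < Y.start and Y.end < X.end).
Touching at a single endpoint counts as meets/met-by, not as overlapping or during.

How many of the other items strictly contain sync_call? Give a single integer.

Target sync_call = [t=315, t=319].
backup [t=601, t=602] → after → no.
demo [t=40, t=277] → before → no.
interview [t=139, t=397] → contains → counts.
load_test [t=338, t=605] → after → no.
onboarding [t=58, t=317] → overlaps → no.
planning [t=102, t=269] → before → no.
qa_pass [t=535, t=605] → after → no.
snapshot [t=299, t=434] → contains → counts.
soundcheck [t=551, t=580] → after → no.
Total: 2.

2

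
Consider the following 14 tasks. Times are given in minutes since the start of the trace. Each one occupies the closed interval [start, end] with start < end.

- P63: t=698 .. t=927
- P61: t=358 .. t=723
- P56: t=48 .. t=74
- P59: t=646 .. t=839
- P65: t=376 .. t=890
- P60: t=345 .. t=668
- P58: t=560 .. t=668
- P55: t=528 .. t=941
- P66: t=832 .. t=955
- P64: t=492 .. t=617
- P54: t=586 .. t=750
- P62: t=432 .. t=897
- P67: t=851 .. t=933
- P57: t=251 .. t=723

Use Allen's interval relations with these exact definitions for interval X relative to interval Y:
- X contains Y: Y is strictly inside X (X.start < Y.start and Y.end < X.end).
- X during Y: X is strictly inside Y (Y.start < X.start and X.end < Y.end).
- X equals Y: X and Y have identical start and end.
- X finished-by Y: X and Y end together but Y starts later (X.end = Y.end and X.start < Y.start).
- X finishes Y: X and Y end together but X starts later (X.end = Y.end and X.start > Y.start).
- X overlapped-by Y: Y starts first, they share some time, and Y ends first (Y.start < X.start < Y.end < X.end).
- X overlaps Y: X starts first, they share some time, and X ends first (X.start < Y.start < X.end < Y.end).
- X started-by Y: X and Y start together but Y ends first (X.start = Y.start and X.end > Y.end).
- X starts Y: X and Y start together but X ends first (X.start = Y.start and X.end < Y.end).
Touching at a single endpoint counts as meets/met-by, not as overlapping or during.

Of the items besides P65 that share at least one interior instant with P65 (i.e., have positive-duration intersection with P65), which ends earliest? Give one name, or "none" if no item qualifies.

Target P65 = [t=376, t=890].
P54 [t=586, t=750] → during → candidate.
P55 [t=528, t=941] → overlapped-by → candidate.
P56 [t=48, t=74] → before → excluded.
P57 [t=251, t=723] → overlaps → candidate.
P58 [t=560, t=668] → during → candidate.
P59 [t=646, t=839] → during → candidate.
P60 [t=345, t=668] → overlaps → candidate.
P61 [t=358, t=723] → overlaps → candidate.
P62 [t=432, t=897] → overlapped-by → candidate.
P63 [t=698, t=927] → overlapped-by → candidate.
P64 [t=492, t=617] → during → candidate.
P66 [t=832, t=955] → overlapped-by → candidate.
P67 [t=851, t=933] → overlapped-by → candidate.
Among candidates, earliest end is t=617 → P64.

P64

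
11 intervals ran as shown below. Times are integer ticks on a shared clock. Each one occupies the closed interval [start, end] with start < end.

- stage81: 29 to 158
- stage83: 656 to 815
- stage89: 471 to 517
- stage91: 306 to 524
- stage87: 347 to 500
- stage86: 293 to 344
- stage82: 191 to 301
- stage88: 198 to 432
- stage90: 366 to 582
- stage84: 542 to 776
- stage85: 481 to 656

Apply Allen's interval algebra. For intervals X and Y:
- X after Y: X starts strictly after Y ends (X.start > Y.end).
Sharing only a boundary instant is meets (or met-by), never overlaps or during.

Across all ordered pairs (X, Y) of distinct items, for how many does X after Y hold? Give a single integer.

34

Checking all 110 ordered pairs for relation 'after'; matching pairs in alphabetical order:
(stage82, stage81): stage82 after stage81 ✓
(stage83, stage81): stage83 after stage81 ✓
(stage83, stage82): stage83 after stage82 ✓
(stage83, stage86): stage83 after stage86 ✓
(stage83, stage87): stage83 after stage87 ✓
(stage83, stage88): stage83 after stage88 ✓
(stage83, stage89): stage83 after stage89 ✓
(stage83, stage90): stage83 after stage90 ✓
(stage83, stage91): stage83 after stage91 ✓
(stage84, stage81): stage84 after stage81 ✓
(stage84, stage82): stage84 after stage82 ✓
(stage84, stage86): stage84 after stage86 ✓
(stage84, stage87): stage84 after stage87 ✓
(stage84, stage88): stage84 after stage88 ✓
(stage84, stage89): stage84 after stage89 ✓
(stage84, stage91): stage84 after stage91 ✓
(stage85, stage81): stage85 after stage81 ✓
(stage85, stage82): stage85 after stage82 ✓
(stage85, stage86): stage85 after stage86 ✓
(stage85, stage88): stage85 after stage88 ✓
(stage86, stage81): stage86 after stage81 ✓
(stage87, stage81): stage87 after stage81 ✓
(stage87, stage82): stage87 after stage82 ✓
(stage87, stage86): stage87 after stage86 ✓
... plus 10 further pairs not listed.
Count: 34.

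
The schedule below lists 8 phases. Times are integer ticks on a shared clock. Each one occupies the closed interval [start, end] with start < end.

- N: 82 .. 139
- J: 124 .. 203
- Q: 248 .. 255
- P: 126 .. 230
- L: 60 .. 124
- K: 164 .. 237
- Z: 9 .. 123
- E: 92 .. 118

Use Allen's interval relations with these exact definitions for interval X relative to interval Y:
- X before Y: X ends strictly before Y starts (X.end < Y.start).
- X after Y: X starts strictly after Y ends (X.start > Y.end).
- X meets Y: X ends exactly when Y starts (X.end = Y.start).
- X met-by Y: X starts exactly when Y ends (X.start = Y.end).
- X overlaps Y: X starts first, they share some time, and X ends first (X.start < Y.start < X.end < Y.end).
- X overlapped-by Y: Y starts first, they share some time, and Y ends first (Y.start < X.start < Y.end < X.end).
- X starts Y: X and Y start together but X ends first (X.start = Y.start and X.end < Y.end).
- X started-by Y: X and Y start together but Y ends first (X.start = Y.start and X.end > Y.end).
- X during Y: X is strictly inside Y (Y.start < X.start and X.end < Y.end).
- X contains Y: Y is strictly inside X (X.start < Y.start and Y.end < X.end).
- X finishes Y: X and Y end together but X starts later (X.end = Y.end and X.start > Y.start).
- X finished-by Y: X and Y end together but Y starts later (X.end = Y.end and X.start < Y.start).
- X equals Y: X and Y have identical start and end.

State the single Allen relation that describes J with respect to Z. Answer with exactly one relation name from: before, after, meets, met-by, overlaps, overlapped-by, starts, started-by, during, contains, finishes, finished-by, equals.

after

J = [124, 203]; Z = [9, 123].
Compare endpoints: J.start > Z.start, J.start > Z.end, J.end > Z.start, J.end > Z.end.
That pattern is 'after'.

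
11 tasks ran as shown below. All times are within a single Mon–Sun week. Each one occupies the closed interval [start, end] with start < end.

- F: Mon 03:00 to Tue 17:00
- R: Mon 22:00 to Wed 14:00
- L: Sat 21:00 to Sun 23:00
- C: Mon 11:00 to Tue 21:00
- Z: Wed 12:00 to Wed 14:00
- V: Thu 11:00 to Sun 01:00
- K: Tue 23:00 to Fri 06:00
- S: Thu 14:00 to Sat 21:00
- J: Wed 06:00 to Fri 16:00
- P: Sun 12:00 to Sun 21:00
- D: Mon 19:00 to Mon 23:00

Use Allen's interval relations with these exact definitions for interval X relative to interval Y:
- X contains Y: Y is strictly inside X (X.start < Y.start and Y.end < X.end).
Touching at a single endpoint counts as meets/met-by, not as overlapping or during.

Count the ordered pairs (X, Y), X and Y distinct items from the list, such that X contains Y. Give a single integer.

Checking all 110 ordered pairs for relation 'contains'; matching pairs in alphabetical order:
(C, D): C contains D ✓
(F, D): F contains D ✓
(J, Z): J contains Z ✓
(K, Z): K contains Z ✓
(L, P): L contains P ✓
(V, S): V contains S ✓
Count: 6.

6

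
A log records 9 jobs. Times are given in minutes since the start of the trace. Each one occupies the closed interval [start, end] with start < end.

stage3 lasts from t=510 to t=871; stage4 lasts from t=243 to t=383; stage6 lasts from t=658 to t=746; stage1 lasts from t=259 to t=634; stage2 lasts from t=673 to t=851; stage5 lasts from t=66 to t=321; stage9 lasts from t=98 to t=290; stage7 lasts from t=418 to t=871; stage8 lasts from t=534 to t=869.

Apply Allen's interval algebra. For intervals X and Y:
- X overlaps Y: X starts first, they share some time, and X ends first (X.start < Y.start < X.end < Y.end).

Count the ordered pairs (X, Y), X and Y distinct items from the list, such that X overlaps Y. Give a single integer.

Checking all 72 ordered pairs for relation 'overlaps'; matching pairs in alphabetical order:
(stage1, stage3): stage1 overlaps stage3 ✓
(stage1, stage7): stage1 overlaps stage7 ✓
(stage1, stage8): stage1 overlaps stage8 ✓
(stage4, stage1): stage4 overlaps stage1 ✓
(stage5, stage1): stage5 overlaps stage1 ✓
(stage5, stage4): stage5 overlaps stage4 ✓
(stage6, stage2): stage6 overlaps stage2 ✓
(stage9, stage1): stage9 overlaps stage1 ✓
(stage9, stage4): stage9 overlaps stage4 ✓
Count: 9.

9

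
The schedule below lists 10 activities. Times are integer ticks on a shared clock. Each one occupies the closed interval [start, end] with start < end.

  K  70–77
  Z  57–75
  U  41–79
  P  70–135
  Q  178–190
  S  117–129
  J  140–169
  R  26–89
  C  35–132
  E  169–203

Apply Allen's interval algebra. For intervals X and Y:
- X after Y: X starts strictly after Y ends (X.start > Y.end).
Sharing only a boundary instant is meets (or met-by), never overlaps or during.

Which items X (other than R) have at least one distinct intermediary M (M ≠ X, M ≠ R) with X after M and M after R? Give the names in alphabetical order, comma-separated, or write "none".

E, J, Q

Target R = [26, 89].
Intermediaries M with M after R: E, J, Q, S.
Via E — items with X after E: none.
Via J — items with X after J: Q.
Via Q — items with X after Q: none.
Via S — items with X after S: E, J, Q.
Union: E, J, Q.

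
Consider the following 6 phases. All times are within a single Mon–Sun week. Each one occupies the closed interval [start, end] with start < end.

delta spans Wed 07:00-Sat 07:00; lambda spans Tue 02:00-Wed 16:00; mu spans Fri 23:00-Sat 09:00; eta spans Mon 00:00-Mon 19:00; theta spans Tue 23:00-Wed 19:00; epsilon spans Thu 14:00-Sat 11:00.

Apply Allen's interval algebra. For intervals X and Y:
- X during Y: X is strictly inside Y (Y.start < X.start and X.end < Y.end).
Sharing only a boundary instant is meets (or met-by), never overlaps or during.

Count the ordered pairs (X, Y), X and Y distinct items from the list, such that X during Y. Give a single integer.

1

Checking all 30 ordered pairs for relation 'during'; matching pairs in alphabetical order:
(mu, epsilon): mu during epsilon ✓
Count: 1.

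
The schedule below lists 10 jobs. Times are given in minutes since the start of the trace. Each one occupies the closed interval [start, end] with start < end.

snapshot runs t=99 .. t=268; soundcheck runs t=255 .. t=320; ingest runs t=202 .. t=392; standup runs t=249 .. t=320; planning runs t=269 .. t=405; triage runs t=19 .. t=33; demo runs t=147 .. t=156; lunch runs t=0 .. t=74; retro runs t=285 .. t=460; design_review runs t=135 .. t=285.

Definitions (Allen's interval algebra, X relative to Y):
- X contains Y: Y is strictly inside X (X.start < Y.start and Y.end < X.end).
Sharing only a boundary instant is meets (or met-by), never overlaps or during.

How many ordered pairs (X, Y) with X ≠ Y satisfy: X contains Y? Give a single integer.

5

Checking all 90 ordered pairs for relation 'contains'; matching pairs in alphabetical order:
(design_review, demo): design_review contains demo ✓
(ingest, soundcheck): ingest contains soundcheck ✓
(ingest, standup): ingest contains standup ✓
(lunch, triage): lunch contains triage ✓
(snapshot, demo): snapshot contains demo ✓
Count: 5.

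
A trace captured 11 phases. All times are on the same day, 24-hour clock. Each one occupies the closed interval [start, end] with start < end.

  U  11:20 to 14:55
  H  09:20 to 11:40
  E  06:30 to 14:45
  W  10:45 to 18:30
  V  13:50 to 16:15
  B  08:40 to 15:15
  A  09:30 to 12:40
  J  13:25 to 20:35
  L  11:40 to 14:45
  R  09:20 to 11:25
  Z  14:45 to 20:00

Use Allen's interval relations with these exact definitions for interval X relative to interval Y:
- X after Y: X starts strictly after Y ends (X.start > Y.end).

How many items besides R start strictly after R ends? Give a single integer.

4

Target R = [09:20, 11:25].
A [09:30, 12:40] → overlapped-by → no.
B [08:40, 15:15] → contains → no.
E [06:30, 14:45] → contains → no.
H [09:20, 11:40] → started-by → no.
J [13:25, 20:35] → after → counts.
L [11:40, 14:45] → after → counts.
U [11:20, 14:55] → overlapped-by → no.
V [13:50, 16:15] → after → counts.
W [10:45, 18:30] → overlapped-by → no.
Z [14:45, 20:00] → after → counts.
Total: 4.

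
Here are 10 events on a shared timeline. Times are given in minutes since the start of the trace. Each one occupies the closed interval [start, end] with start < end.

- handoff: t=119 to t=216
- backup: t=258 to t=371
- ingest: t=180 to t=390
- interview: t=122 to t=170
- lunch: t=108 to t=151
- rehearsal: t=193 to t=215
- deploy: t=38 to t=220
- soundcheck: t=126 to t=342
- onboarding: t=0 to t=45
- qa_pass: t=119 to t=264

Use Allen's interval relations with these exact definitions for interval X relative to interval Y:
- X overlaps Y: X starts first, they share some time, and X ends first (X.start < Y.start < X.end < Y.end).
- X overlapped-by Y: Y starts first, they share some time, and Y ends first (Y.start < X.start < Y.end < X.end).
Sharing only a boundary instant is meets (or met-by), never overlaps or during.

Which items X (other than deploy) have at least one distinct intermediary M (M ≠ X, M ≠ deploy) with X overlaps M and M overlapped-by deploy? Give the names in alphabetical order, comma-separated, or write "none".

Target deploy = [t=38, t=220].
Intermediaries M with M overlapped-by deploy: ingest, qa_pass, soundcheck.
Via ingest — items with X overlaps ingest: handoff, qa_pass, soundcheck.
Via qa_pass — items with X overlaps qa_pass: lunch.
Via soundcheck — items with X overlaps soundcheck: handoff, interview, lunch, qa_pass.
Union: handoff, interview, lunch, qa_pass, soundcheck.

handoff, interview, lunch, qa_pass, soundcheck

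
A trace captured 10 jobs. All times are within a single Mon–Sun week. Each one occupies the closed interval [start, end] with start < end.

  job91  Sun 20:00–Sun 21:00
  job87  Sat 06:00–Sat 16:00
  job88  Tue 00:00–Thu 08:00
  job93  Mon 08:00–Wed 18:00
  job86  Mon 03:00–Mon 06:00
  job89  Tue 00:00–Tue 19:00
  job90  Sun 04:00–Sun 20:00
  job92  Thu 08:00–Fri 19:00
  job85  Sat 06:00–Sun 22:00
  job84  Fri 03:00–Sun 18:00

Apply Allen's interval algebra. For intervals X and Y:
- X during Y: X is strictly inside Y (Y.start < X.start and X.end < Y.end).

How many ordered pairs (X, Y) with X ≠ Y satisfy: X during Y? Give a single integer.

4

Checking all 90 ordered pairs for relation 'during'; matching pairs in alphabetical order:
(job87, job84): job87 during job84 ✓
(job89, job93): job89 during job93 ✓
(job90, job85): job90 during job85 ✓
(job91, job85): job91 during job85 ✓
Count: 4.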